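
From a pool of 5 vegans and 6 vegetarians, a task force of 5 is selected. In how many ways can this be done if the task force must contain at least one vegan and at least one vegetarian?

455

With no constraint there are C(11,5) = 462 possible selections.
Subtract selections that omit an entire group: no vegans → C(6,5) = 6; no vegetarians → C(5,5) = 1.
Both groups omitted at once is impossible, so 462 − 7 = 455.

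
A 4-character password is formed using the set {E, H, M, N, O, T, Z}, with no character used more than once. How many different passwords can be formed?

Choose and order 4 of the 7 symbols: the first character has 7 options, the next 6, then 5, 4.
7 × 6 × 5 × 4 = 840.

840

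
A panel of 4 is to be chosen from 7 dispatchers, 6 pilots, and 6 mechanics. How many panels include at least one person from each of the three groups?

2016

Unrestricted: C(19,4) = 3876 ways to pick any 4 of the 19.
Subtract selections that omit an entire group: no dispatchers → C(12,4) = 495; no pilots → C(13,4) = 715; no mechanics → C(13,4) = 715.
Add back selections omitting two groups (i.e. drawn from a single group): C(7,4) + C(6,4) + C(6,4) = 65.
By inclusion–exclusion: 3876 − 1925 + 65 = 2016.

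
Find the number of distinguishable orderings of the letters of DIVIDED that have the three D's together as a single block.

60

Treat the 3 copies of D as a single block. The multiset to arrange is then {DDD, E, I, I, V}, 5 items in all.
That gives (5)!/(2!) = 60 arrangements.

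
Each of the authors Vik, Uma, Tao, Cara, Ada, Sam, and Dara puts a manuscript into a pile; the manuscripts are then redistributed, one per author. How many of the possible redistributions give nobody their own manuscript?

1854

Count assignments avoiding every fixed point. For any j of the 7 authors fixed to their own manuscript, the other 7−j can be arranged in (7−j)! ways.
By inclusion–exclusion this is Σ_{j=0}^{7} (−1)^j C(7,j)·(7−j)!.
Computing: 5040 − 5040 + 2520 − 840 + 210 − 42 + 7 − 1 = 1854.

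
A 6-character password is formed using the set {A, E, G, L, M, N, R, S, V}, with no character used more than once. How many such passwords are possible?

60480

Choose and order 6 of the 9 symbols: the first character has 9 options, the next 8, and so on down to 4.
That product is 9 × 8 × 7 × 6 × 5 × 4 = 60480.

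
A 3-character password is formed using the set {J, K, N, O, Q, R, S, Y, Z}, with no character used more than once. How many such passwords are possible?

504

Choose and order 3 of the 9 symbols: the first character has 9 options, the next 8, then 7.
9 × 8 × 7 = 504.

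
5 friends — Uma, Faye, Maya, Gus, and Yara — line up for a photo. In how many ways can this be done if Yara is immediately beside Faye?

48

Place the 3 others and the Yara-Faye pair as 4 objects in a line; the pair has 2 internal arrangements.
So the count is 2·(4)! = 48.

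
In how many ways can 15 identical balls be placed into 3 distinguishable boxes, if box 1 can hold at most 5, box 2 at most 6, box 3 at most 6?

6

Ignoring the caps, the number of non-negative solutions to x_1+…+x_3 = 15 is C(17,2) = 136.
Subtract solutions that violate a single cap (substitute x_i' = x_i − (cap_i+1)): x_1 ≥ 6 gives C(11,2) = 55; x_2 ≥ 7 gives C(10,2) = 45; x_3 ≥ 7 gives C(10,2) = 45. Together 145.
Add back pairs where two caps are both exceeded: 6 + 6 + 3 = 15.
By inclusion–exclusion the count is 136 − 145 + 15 = 6.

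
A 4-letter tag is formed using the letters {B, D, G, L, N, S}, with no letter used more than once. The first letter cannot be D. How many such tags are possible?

The first letter has 6−1 = 5 choices (anything except D).
The remaining 3 letters are filled from the other 5 symbols without repetition: 5 × 4 × 3 = 60.
Total: 5 × 60 = 300.

300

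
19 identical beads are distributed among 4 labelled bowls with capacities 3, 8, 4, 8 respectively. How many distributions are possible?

Ignoring the caps, the number of non-negative solutions to x_1+…+x_4 = 19 is C(22,3) = 1540.
Subtract solutions that violate a single cap (substitute x_i' = x_i − (cap_i+1)): x_1 ≥ 4 gives C(18,3) = 816; x_2 ≥ 9 gives C(13,3) = 286; x_3 ≥ 5 gives C(17,3) = 680; x_4 ≥ 9 gives C(13,3) = 286. Together 2068.
Add back pairs where two caps are both exceeded: 84 + 286 + 84 + 56 + 4 + 56 = 570.
Subtract triples: 4 + 0 + 4 + 0 = 8.
By inclusion–exclusion the count is 1540 − 2068 + 570 − 8 = 34.

34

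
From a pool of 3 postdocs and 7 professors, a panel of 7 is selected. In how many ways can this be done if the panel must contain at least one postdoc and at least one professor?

Total 7-person selections from all 10: C(10,7) = 120.
Selections missing a whole group: no postdocs → C(7,7) = 1; no professors → C(3,7) = 0.
Both groups omitted at once is impossible, so 120 − 1 = 119.

119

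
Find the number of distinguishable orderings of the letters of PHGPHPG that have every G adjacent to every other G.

Treat the 2 copies of G as a single block. The multiset to arrange is then {GG, H, H, P, P, P}, 6 items in all.
That gives (6)!/(3!·2!) = 60 arrangements.

60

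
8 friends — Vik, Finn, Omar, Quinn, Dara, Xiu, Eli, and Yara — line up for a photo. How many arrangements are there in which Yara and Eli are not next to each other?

30240

There are 8! = 40320 arrangements in all. If Yara and Eli are adjacent, merging them into one block gives 2·(7)! = 10080 arrangements.
Complementary counting: 40320 − 10080 = 30240.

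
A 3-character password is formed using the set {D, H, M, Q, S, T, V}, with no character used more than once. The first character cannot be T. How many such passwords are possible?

The first character has 7−1 = 6 choices (anything except T).
The remaining 2 characters are filled from the other 6 symbols without repetition: 6 × 5 = 30.
Total: 6 × 30 = 180.

180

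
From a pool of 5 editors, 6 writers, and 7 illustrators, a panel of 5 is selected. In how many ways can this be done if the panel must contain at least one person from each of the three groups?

6055

With no constraint there are C(18,5) = 8568 possible selections.
Subtract selections that omit an entire group: no editors → C(13,5) = 1287; no writers → C(12,5) = 792; no illustrators → C(11,5) = 462.
Add back selections omitting two groups (i.e. drawn from a single group): C(5,5) + C(6,5) + C(7,5) = 28.
By inclusion–exclusion: 8568 − 2541 + 28 = 6055.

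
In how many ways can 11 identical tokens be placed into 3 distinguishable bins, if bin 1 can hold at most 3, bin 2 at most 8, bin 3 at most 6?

By stars and bars, unrestricted non-negative solutions to x_1+…+x_3 = 11 number C(11+2,2) = 78.
Subtract solutions that violate a single cap (substitute x_i' = x_i − (cap_i+1)): x_1 ≥ 4 gives C(9,2) = 36; x_2 ≥ 9 gives C(4,2) = 6; x_3 ≥ 7 gives C(6,2) = 15. Together 57.
Add back pairs where two caps are both exceeded: 0 + 1 + 0 = 1.
By inclusion–exclusion the count is 78 − 57 + 1 = 22.

22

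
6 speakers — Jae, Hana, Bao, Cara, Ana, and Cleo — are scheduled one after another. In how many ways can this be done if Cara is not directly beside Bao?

480

Of the 6! = 720 arrangements, those with Cara and Bao adjacent number 2 × 5! = 240 (treat the pair as a block with 2 internal orders).
Complementary counting: 720 − 240 = 480.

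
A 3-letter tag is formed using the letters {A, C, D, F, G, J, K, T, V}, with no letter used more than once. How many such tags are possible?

With no repetition, fill the 3 letters in order: 9 choices, then 8, down to 7.
That product is 9 × 8 × 7 = 504.

504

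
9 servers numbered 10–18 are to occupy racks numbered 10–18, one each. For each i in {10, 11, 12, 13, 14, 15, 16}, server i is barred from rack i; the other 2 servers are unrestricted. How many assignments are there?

Let Aᵢ (for 10 ≤ i ≤ 16) be the placements that put server i in its forbidden rack. Any j of these fix j positions, leaving (9−j)! ways to fill the rest, and there are C(7,j) ways to pick which j.
By inclusion–exclusion, the number of valid placements is Σ_{j=0}^{7} (−1)^j C(7,j)·(9−j)!.
Computing: 362880 − 282240 + 105840 − 25200 + 4200 − 504 + 42 − 2 = 165016.

165016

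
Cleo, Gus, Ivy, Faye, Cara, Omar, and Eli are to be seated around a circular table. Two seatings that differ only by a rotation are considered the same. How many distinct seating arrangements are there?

720

Around a circle, 7 distinct people have 7!/7 = (6)! = 720 rotationally distinct seatings.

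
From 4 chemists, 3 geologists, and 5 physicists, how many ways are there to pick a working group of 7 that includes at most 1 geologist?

288

Split by how many geologists are chosen (0 through 1).
Sum: C(3,0)·C(9,7) + C(3,1)·C(9,6) = 36 + 252 = 288.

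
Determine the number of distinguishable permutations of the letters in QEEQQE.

20

QEEQQE has 6 letters with E appearing 3 times and Q appearing 3 times.
So there are 6! / (3!·3!) = 20 distinguishable arrangements.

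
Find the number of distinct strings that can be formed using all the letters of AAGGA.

10

Letter multiplicities in AAGGA: A×3, G×2.
Dividing 5! = 120 by 3!·2! = 12 for the repeated letters gives 10.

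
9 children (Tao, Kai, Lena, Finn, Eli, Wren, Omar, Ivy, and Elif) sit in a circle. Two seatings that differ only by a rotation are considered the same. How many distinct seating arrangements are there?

Around a circle, 9 distinct people have 9!/9 = (8)! = 40320 rotationally distinct seatings.

40320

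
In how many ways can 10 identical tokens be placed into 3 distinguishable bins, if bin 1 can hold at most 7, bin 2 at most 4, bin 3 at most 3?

14

By stars and bars, unrestricted non-negative solutions to x_1+…+x_3 = 10 number C(10+2,2) = 66.
Subtract solutions that violate a single cap (substitute x_i' = x_i − (cap_i+1)): x_1 ≥ 8 gives C(4,2) = 6; x_2 ≥ 5 gives C(7,2) = 21; x_3 ≥ 4 gives C(8,2) = 28. Together 55.
Add back pairs where two caps are both exceeded: 0 + 0 + 3 = 3.
By inclusion–exclusion the count is 66 − 55 + 3 = 14.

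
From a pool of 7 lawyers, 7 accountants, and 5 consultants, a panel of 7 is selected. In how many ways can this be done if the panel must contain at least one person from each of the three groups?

Total 7-person selections from all 19: C(19,7) = 50388.
Selections missing a whole group: no lawyers → C(12,7) = 792; no accountants → C(12,7) = 792; no consultants → C(14,7) = 3432.
Add back selections omitting two groups (i.e. drawn from a single group): C(7,7) + C(7,7) + C(5,7) = 2.
By inclusion–exclusion: 50388 − 5016 + 2 = 45374.

45374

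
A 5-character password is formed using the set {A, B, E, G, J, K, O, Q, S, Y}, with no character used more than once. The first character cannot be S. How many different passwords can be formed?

The first character has 10−1 = 9 choices (anything except S).
The remaining 4 characters are filled from the other 9 symbols without repetition: 9 × 8 × 7 × 6 = 3024.
Total: 9 × 3024 = 27216.

27216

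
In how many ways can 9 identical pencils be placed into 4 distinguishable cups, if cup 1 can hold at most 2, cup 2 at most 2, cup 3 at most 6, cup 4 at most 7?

58

Without the upper bounds there are C(12,3) = 220 ways to split 9 among 4 cups.
Subtract solutions that violate a single cap (substitute x_i' = x_i − (cap_i+1)): x_1 ≥ 3 gives C(9,3) = 84; x_2 ≥ 3 gives C(9,3) = 84; x_3 ≥ 7 gives C(5,3) = 10; x_4 ≥ 8 gives C(4,3) = 4. Together 182.
Add back pairs where two caps are both exceeded: 20 + 0 + 0 + 0 + 0 + 0 = 20.
By inclusion–exclusion the count is 220 − 182 + 20 = 58.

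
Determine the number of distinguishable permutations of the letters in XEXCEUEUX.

5040

XEXCEUEUX has 9 letters with E appearing 3 times, U appearing twice, and X appearing 3 times.
The number of distinct arrangements is 9!/(3!·3!·2!) = 362880/72 = 5040.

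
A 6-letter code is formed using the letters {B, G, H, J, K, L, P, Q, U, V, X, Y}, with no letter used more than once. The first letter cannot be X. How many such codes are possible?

The first letter has 12−1 = 11 choices (anything except X).
The remaining 5 letters are filled from the other 11 symbols without repetition: 11 × 10 × 9 × 8 × 7 = 55440.
Total: 11 × 55440 = 609840.

609840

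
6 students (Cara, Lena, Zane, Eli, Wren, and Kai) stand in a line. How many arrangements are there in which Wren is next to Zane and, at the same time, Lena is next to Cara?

Treat {Wren,Zane} as one block (2 orders) and {Lena,Cara} as another (2 orders).
That leaves 4 units to arrange: 2 × 2 × 4! = 4 × 24 = 96.

96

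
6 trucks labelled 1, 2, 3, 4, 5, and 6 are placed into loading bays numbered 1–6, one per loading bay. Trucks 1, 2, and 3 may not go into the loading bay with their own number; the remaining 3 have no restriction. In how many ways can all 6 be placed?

Let Aᵢ (for i ∈ {1, 2, 3}) be the placements that put truck i in its forbidden loading bay. Any j of these fix j positions, leaving (6−j)! ways to fill the rest, and there are C(3,j) ways to pick which j.
By inclusion–exclusion, the number of valid placements is Σ_{j=0}^{3} (−1)^j C(3,j)·(6−j)!.
Computing: 720 − 360 + 72 − 6 = 426.

426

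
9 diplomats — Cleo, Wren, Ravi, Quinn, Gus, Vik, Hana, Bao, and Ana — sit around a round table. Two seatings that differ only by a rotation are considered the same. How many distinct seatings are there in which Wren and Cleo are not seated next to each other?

30240

All circular seatings of 9 people number (8)! = 40320.
Those with Wren next to Cleo: fuse the pair into one unit and seat 8 units around a circle — 2·(7)! = 10080.
Subtracting, 40320 − 10080 = 30240.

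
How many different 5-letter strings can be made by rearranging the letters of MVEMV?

MVEMV has 5 letters with M appearing twice and V appearing twice.
The number of distinct arrangements is 5!/(2!·2!) = 120/4 = 30.

30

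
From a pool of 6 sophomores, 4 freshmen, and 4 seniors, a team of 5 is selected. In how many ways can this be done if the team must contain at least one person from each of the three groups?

With no constraint there are C(14,5) = 2002 possible selections.
Selections missing a whole group: no sophomores → C(8,5) = 56; no freshmen → C(10,5) = 252; no seniors → C(10,5) = 252.
Add back selections omitting two groups (i.e. drawn from a single group): C(6,5) + C(4,5) + C(4,5) = 6.
By inclusion–exclusion: 2002 − 560 + 6 = 1448.

1448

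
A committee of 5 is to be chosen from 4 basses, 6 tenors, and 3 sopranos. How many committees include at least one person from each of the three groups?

Total 5-person selections from all 13: C(13,5) = 1287.
Subtract selections that omit an entire group: no basses → C(9,5) = 126; no tenors → C(7,5) = 21; no sopranos → C(10,5) = 252.
Add back selections omitting two groups (i.e. drawn from a single group): C(4,5) + C(6,5) + C(3,5) = 6.
By inclusion–exclusion: 1287 − 399 + 6 = 894.

894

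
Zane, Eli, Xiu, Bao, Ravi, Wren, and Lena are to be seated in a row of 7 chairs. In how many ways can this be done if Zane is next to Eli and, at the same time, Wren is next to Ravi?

480

Treat {Zane,Eli} as one block (2 orders) and {Wren,Ravi} as another (2 orders).
That leaves 5 units to arrange: 2 × 2 × 5! = 4 × 120 = 480.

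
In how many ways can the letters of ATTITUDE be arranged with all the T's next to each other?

720

Treat the 3 copies of T as a single block. The multiset to arrange is then {TTT, A, D, E, I, U}, 6 items in all.
All 6 items are distinct, so there are (6)! = 720 arrangements.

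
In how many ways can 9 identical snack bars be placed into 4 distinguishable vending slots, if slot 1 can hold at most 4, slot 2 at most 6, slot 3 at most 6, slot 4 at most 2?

85

Without the upper bounds there are C(12,3) = 220 ways to split 9 among 4 vending slots.
Subtract solutions that violate a single cap (substitute x_i' = x_i − (cap_i+1)): x_1 ≥ 5 gives C(7,3) = 35; x_2 ≥ 7 gives C(5,3) = 10; x_3 ≥ 7 gives C(5,3) = 10; x_4 ≥ 3 gives C(9,3) = 84. Together 139.
Add back pairs where two caps are both exceeded: 0 + 0 + 4 + 0 + 0 + 0 = 4.
By inclusion–exclusion the count is 220 − 139 + 4 = 85.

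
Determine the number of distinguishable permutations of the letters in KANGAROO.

Letter multiplicities in KANGAROO: A×2, G×1, K×1, N×1, O×2, R×1.
The number of distinct arrangements is 8!/(2!·2!) = 40320/4 = 10080.

10080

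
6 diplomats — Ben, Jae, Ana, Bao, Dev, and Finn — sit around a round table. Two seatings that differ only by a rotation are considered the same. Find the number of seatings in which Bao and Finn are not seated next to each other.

72

Without the restriction there are (5)! = 120 seatings.
Seatings with Bao beside Finn: treat them as a block with 2 internal orders, giving 2 × (4)! = 48.
Subtracting, 120 − 48 = 72.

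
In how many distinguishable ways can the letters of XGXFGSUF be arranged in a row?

5040

The 8 letters of XGXFGSUF have repeats: F appearing twice, G appearing twice, and X appearing twice.
Dividing 8! = 40320 by 2!·2!·2! = 8 for the repeated letters gives 5040.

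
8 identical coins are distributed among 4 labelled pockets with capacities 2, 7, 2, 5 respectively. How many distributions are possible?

By stars and bars, unrestricted non-negative solutions to x_1+…+x_4 = 8 number C(8+3,3) = 165.
Subtract solutions that violate a single cap (substitute x_i' = x_i − (cap_i+1)): x_1 ≥ 3 gives C(8,3) = 56; x_2 ≥ 8 gives C(3,3) = 1; x_3 ≥ 3 gives C(8,3) = 56; x_4 ≥ 6 gives C(5,3) = 10. Together 123.
Add back pairs where two caps are both exceeded: 0 + 10 + 0 + 0 + 0 + 0 = 10.
By inclusion–exclusion the count is 165 − 123 + 10 = 52.

52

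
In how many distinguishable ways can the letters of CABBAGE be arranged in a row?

1260

The 7 letters of CABBAGE have repeats: A appearing twice and B appearing twice.
The number of distinct arrangements is 7!/(2!·2!) = 5040/4 = 1260.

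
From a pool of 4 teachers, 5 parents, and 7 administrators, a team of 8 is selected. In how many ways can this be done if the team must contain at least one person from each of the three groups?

12201

With no constraint there are C(16,8) = 12870 possible selections.
Selections missing a whole group: no teachers → C(12,8) = 495; no parents → C(11,8) = 165; no administrators → C(9,8) = 9.
Add back selections omitting two groups (i.e. drawn from a single group): C(4,8) + C(5,8) + C(7,8) = 0.
By inclusion–exclusion: 12870 − 669 + 0 = 12201.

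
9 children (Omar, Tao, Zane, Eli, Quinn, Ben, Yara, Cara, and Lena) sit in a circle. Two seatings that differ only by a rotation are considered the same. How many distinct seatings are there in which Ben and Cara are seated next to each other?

10080

Glue Ben and Cara into a block (2 internal orders). Seating 8 units around a circle gives (7)! arrangements.
So 2 × (7)! = 2 × 5040 = 10080.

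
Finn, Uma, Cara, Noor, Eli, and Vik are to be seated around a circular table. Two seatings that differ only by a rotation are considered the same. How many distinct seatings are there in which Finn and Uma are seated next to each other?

48

Glue Finn and Uma into a block (2 internal orders). Seating 5 units around a circle gives (4)! arrangements.
So 2 × (4)! = 2 × 24 = 48.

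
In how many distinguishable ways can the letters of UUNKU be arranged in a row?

The 5 letters of UUNKU have repeats: U appearing 3 times.
Dividing 5! = 120 by 3! = 6 for the repeated letters gives 20.

20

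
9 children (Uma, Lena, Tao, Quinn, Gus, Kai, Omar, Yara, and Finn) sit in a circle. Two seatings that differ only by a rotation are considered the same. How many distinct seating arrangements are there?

Fix one person's seat to break rotational symmetry; the remaining 8 people can be arranged in (8)! = 40320 ways.

40320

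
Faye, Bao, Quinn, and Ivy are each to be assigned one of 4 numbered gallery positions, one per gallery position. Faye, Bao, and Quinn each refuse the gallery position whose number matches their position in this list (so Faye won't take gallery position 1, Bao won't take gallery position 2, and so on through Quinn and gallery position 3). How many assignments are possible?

Let Aᵢ (for i ∈ {1, 2, 3}) be the placements that put person i in their forbidden gallery position. Any j of these fix j positions, leaving (4−j)! ways to fill the rest, and there are C(3,j) ways to pick which j.
By inclusion–exclusion, the number of valid placements is Σ_{j=0}^{3} (−1)^j C(3,j)·(4−j)!.
Computing: 24 − 18 + 6 − 1 = 11.

11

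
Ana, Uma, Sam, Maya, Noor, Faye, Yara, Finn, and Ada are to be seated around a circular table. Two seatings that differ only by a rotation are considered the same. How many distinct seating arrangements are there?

40320

Seat Ana anywhere (absorbing the rotational symmetry), then permute the other 8: (8)! = 40320.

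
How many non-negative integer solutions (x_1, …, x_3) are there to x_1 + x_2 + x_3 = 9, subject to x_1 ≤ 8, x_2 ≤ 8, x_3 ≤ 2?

25

Without the upper bounds there are C(11,2) = 55 ways to split 9 among 3 variables.
Subtract solutions that violate a single cap (substitute x_i' = x_i − (cap_i+1)): x_1 ≥ 9 gives C(2,2) = 1; x_2 ≥ 9 gives C(2,2) = 1; x_3 ≥ 3 gives C(8,2) = 28. Together 30.
No two caps can be exceeded simultaneously, so the pair terms are all 0.
By inclusion–exclusion the count is 55 − 30 + 0 = 25.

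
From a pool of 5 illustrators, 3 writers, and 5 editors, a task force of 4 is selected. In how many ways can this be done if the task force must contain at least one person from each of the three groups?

Unrestricted: C(13,4) = 715 ways to pick any 4 of the 13.
Subtract selections that omit an entire group: no illustrators → C(8,4) = 70; no writers → C(10,4) = 210; no editors → C(8,4) = 70.
Add back selections omitting two groups (i.e. drawn from a single group): C(5,4) + C(3,4) + C(5,4) = 10.
By inclusion–exclusion: 715 − 350 + 10 = 375.

375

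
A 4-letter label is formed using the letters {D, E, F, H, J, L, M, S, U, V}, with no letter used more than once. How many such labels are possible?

5040

This is a permutation of 4 out of 10: P(10,4) = 10!/6!.
That product is 10 × 9 × 8 × 7 = 5040.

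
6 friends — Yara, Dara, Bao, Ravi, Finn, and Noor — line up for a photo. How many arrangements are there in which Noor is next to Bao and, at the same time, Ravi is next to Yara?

96

Treat {Noor,Bao} as one block (2 orders) and {Ravi,Yara} as another (2 orders).
That leaves 4 units to arrange: 2 × 2 × 4! = 4 × 24 = 96.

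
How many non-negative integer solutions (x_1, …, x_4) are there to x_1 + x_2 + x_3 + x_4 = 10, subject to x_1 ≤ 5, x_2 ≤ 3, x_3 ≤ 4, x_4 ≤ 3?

47

Ignoring the caps, the number of non-negative solutions to x_1+…+x_4 = 10 is C(13,3) = 286.
Subtract solutions that violate a single cap (substitute x_i' = x_i − (cap_i+1)): x_1 ≥ 6 gives C(7,3) = 35; x_2 ≥ 4 gives C(9,3) = 84; x_3 ≥ 5 gives C(8,3) = 56; x_4 ≥ 4 gives C(9,3) = 84. Together 259.
Add back pairs where two caps are both exceeded: 1 + 0 + 1 + 4 + 10 + 4 = 20.
By inclusion–exclusion the count is 286 − 259 + 20 = 47.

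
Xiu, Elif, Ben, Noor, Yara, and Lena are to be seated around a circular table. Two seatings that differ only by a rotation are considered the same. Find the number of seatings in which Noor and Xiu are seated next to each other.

Glue Noor and Xiu into a block (2 internal orders). Seating 5 units around a circle gives (4)! arrangements.
So 2 × (4)! = 2 × 24 = 48.

48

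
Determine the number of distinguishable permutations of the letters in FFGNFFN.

FFGNFFN has 7 letters with F appearing 4 times and N appearing twice.
The number of distinct arrangements is 7!/(4!·2!) = 5040/48 = 105.

105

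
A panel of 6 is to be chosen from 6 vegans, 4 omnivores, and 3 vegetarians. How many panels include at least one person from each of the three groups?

Unrestricted: C(13,6) = 1716 ways to pick any 6 of the 13.
Selections missing a whole group: no vegans → C(7,6) = 7; no omnivores → C(9,6) = 84; no vegetarians → C(10,6) = 210.
Add back selections omitting two groups (i.e. drawn from a single group): C(6,6) + C(4,6) + C(3,6) = 1.
By inclusion–exclusion: 1716 − 301 + 1 = 1416.

1416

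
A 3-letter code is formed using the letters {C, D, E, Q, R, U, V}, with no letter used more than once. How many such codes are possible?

210

This is a permutation of 3 out of 7: P(7,3) = 7!/4!.
That product is 7 × 6 × 5 = 210.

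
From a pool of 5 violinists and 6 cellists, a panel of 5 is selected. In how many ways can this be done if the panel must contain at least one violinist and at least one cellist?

Total 5-person selections from all 11: C(11,5) = 462.
Selections missing a whole group: no violinists → C(6,5) = 6; no cellists → C(5,5) = 1.
Both groups omitted at once is impossible, so 462 − 7 = 455.

455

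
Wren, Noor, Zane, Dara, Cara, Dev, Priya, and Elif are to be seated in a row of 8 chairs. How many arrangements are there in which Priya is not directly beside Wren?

30240

There are 8! = 40320 arrangements in all. If Priya and Wren are adjacent, merging them into one block gives 2·(7)! = 10080 arrangements.
So 40320 − 10080 = 30240 arrangements keep them apart.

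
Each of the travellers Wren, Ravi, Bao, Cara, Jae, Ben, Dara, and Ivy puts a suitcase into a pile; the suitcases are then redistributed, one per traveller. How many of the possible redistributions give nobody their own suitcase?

14833

This is the derangement count D_8: permutations of 8 items with no fixed point.
By inclusion–exclusion this is Σ_{j=0}^{8} (−1)^j C(8,j)·(8−j)!.
Computing: 40320 − 40320 + 20160 − 6720 + 1680 − 336 + 56 − 8 + 1 = 14833.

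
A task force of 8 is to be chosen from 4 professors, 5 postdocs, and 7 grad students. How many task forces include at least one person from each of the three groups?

12201

Unrestricted: C(16,8) = 12870 ways to pick any 8 of the 16.
Subtract selections that omit an entire group: no professors → C(12,8) = 495; no postdocs → C(11,8) = 165; no grad students → C(9,8) = 9.
Add back selections omitting two groups (i.e. drawn from a single group): C(4,8) + C(5,8) + C(7,8) = 0.
By inclusion–exclusion: 12870 − 669 + 0 = 12201.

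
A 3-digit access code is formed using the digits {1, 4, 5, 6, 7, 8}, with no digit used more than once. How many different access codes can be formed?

Choose and order 3 of the 6 symbols: the first digit has 6 options, the next 5, then 4.
That product is 6 × 5 × 4 = 120.

120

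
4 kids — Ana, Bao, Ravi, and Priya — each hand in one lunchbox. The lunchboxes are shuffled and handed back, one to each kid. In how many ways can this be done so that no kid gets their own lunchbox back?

9

This is the derangement count D_4: permutations of 4 items with no fixed point.
By inclusion–exclusion this is Σ_{j=0}^{4} (−1)^j C(4,j)·(4−j)!.
Computing: 24 − 24 + 12 − 4 + 1 = 9.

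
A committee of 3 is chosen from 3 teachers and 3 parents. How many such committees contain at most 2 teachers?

Split by how many teachers are chosen (0 through 2).
Sum: C(3,0)·C(3,3) + C(3,1)·C(3,2) + C(3,2)·C(3,1) = 1 + 9 + 9 = 19.

19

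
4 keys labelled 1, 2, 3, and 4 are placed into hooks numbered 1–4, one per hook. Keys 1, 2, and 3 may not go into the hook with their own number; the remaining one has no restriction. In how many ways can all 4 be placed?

11

Let Aᵢ (for i ∈ {1, 2, 3}) be the placements that put key i in its forbidden hook. Any j of these fix j positions, leaving (4−j)! ways to fill the rest, and there are C(3,j) ways to pick which j.
By inclusion–exclusion, the number of valid placements is Σ_{j=0}^{3} (−1)^j C(3,j)·(4−j)!.
Computing: 24 − 18 + 6 − 1 = 11.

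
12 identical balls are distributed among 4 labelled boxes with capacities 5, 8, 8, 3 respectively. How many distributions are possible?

Ignoring the caps, the number of non-negative solutions to x_1+…+x_4 = 12 is C(15,3) = 455.
Subtract solutions that violate a single cap (substitute x_i' = x_i − (cap_i+1)): x_1 ≥ 6 gives C(9,3) = 84; x_2 ≥ 9 gives C(6,3) = 20; x_3 ≥ 9 gives C(6,3) = 20; x_4 ≥ 4 gives C(11,3) = 165. Together 289.
Add back pairs where two caps are both exceeded: 0 + 0 + 10 + 0 + 0 + 0 = 10.
By inclusion–exclusion the count is 455 − 289 + 10 = 176.

176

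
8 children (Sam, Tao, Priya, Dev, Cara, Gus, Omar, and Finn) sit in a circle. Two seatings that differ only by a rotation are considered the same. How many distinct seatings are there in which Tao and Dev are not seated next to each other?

3600

All circular seatings of 8 people number (7)! = 5040.
Seatings with Tao beside Dev: treat them as a block with 2 internal orders, giving 2 × (6)! = 1440.
Subtracting, 5040 − 1440 = 3600.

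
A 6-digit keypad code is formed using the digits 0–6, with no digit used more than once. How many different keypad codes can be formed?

5040

With no repetition, fill the 6 digits in order: 7 choices, then 6, down to 2.
7 × 6 × 5 × 4 × 3 × 2 = 5040.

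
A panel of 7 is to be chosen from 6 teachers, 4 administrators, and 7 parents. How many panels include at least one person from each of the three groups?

Unrestricted: C(17,7) = 19448 ways to pick any 7 of the 17.
Subtract selections that omit an entire group: no teachers → C(11,7) = 330; no administrators → C(13,7) = 1716; no parents → C(10,7) = 120.
Add back selections omitting two groups (i.e. drawn from a single group): C(6,7) + C(4,7) + C(7,7) = 1.
By inclusion–exclusion: 19448 − 2166 + 1 = 17283.

17283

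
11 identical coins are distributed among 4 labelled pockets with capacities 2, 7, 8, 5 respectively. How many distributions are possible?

124

Without the upper bounds there are C(14,3) = 364 ways to split 11 among 4 pockets.
Subtract solutions that violate a single cap (substitute x_i' = x_i − (cap_i+1)): x_1 ≥ 3 gives C(11,3) = 165; x_2 ≥ 8 gives C(6,3) = 20; x_3 ≥ 9 gives C(5,3) = 10; x_4 ≥ 6 gives C(8,3) = 56. Together 251.
Add back pairs where two caps are both exceeded: 1 + 0 + 10 + 0 + 0 + 0 = 11.
By inclusion–exclusion the count is 364 − 251 + 11 = 124.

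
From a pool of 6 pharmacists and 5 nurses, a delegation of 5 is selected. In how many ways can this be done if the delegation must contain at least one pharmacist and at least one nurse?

Total 5-person selections from all 11: C(11,5) = 462.
Selections missing a whole group: no pharmacists → C(5,5) = 1; no nurses → C(6,5) = 6.
Both groups omitted at once is impossible, so 462 − 7 = 455.

455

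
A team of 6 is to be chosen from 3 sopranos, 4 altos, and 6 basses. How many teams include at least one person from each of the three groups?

1416

With no constraint there are C(13,6) = 1716 possible selections.
Subtract selections that omit an entire group: no sopranos → C(10,6) = 210; no altos → C(9,6) = 84; no basses → C(7,6) = 7.
Add back selections omitting two groups (i.e. drawn from a single group): C(3,6) + C(4,6) + C(6,6) = 1.
By inclusion–exclusion: 1716 − 301 + 1 = 1416.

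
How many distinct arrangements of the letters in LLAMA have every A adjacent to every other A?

12

Treat the 2 copies of A as a single block. The multiset to arrange is then {AA, L, L, M}, 4 items in all.
That gives (4)!/(2!) = 12 arrangements.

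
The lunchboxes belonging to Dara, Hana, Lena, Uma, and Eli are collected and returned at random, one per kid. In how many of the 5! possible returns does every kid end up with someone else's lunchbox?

Count assignments avoiding every fixed point. For any j of the 5 kids fixed to their own lunchbox, the other 5−j can be arranged in (5−j)! ways.
By inclusion–exclusion this is Σ_{j=0}^{5} (−1)^j C(5,j)·(5−j)!.
Computing: 120 − 120 + 60 − 20 + 5 − 1 = 44.

44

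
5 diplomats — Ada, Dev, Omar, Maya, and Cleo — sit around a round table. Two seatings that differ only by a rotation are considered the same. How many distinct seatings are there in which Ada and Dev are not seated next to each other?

12

All circular seatings of 5 people number (4)! = 24.
Those with Ada next to Dev: fuse the pair into one unit and seat 4 units around a circle — 2·(3)! = 12.
Subtracting, 24 − 12 = 12.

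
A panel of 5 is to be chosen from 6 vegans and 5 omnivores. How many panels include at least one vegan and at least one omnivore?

Unrestricted: C(11,5) = 462 ways to pick any 5 of the 11.
Subtract selections that omit an entire group: no vegans → C(5,5) = 1; no omnivores → C(6,5) = 6.
Both groups omitted at once is impossible, so 462 − 7 = 455.

455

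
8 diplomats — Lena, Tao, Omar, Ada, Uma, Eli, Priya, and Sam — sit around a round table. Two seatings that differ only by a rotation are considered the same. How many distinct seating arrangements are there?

5040

Around a circle, 8 distinct people have 8!/8 = (7)! = 5040 rotationally distinct seatings.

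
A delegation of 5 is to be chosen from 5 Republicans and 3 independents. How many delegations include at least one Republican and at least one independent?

Total 5-person selections from all 8: C(8,5) = 56.
Subtract selections that omit an entire group: no Republicans → C(3,5) = 0; no independents → C(5,5) = 1.
Both groups omitted at once is impossible, so 56 − 1 = 55.

55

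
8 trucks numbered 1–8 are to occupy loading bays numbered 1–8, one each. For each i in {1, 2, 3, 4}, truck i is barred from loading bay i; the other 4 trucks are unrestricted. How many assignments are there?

Let Aᵢ (for 1 ≤ i ≤ 4) be the placements that put truck i in its forbidden loading bay. Any j of these fix j positions, leaving (8−j)! ways to fill the rest, and there are C(4,j) ways to pick which j.
By inclusion–exclusion, the number of valid placements is Σ_{j=0}^{4} (−1)^j C(4,j)·(8−j)!.
Computing: 40320 − 20160 + 4320 − 480 + 24 = 24024.

24024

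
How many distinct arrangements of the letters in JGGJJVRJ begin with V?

105

With the first slot taken by V, it remains to arrange the other 7 letters (JGGJJRJ).
Those 7 letters have G appearing twice and J appearing 4 times, giving (7)!/(4!·2!) = 105.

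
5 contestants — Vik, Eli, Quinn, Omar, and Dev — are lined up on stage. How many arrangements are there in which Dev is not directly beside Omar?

Of the 5! = 120 arrangements, those with Dev and Omar adjacent number 2 × 4! = 48 (treat the pair as a block with 2 internal orders).
Complementary counting: 120 − 48 = 72.

72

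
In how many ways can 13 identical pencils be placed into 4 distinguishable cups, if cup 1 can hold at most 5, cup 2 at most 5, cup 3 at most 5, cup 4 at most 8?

177

Without the upper bounds there are C(16,3) = 560 ways to split 13 among 4 cups.
Subtract solutions that violate a single cap (substitute x_i' = x_i − (cap_i+1)): x_1 ≥ 6 gives C(10,3) = 120; x_2 ≥ 6 gives C(10,3) = 120; x_3 ≥ 6 gives C(10,3) = 120; x_4 ≥ 9 gives C(7,3) = 35. Together 395.
Add back pairs where two caps are both exceeded: 4 + 4 + 0 + 4 + 0 + 0 = 12.
By inclusion–exclusion the count is 560 − 395 + 12 = 177.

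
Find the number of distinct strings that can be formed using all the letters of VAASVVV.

105

Letter multiplicities in VAASVVV: A×2, S×1, V×4.
Dividing 7! = 5040 by 4!·2! = 48 for the repeated letters gives 105.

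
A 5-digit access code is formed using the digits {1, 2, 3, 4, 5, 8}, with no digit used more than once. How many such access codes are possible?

Choose and order 5 of the 6 symbols: the first digit has 6 options, the next 5, and so on down to 2.
That product is 6 × 5 × 4 × 3 × 2 = 720.

720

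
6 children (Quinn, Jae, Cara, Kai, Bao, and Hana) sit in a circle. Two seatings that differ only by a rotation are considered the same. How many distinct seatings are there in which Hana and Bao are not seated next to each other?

72

All circular seatings of 6 people number (5)! = 120.
Those with Hana next to Bao: fuse the pair into one unit and seat 5 units around a circle — 2·(4)! = 48.
Subtracting, 120 − 48 = 72.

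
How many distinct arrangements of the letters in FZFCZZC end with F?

60

Fix F in the last position and arrange the remaining 6 letters.
Those 6 letters have C appearing twice and Z appearing 3 times, giving (6)!/(3!·2!) = 60.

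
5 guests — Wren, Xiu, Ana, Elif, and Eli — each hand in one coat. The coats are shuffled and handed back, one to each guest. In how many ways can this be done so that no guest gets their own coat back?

44

This is the derangement count D_5: permutations of 5 items with no fixed point.
By inclusion–exclusion this is Σ_{j=0}^{5} (−1)^j C(5,j)·(5−j)!.
Computing: 120 − 120 + 60 − 20 + 5 − 1 = 44.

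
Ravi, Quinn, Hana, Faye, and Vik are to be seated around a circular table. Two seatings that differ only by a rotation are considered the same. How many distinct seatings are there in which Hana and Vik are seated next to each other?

Treat {Hana, Vik} as one unit (2 internal orders) and seat the resulting 4 units around the table: (3)! circular arrangements.
So 2 × (3)! = 2 × 6 = 12.

12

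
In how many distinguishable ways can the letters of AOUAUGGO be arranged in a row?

AOUAUGGO has 8 letters with A appearing twice, G appearing twice, O appearing twice, and U appearing twice.
The number of distinct arrangements is 8!/(2!·2!·2!·2!) = 40320/16 = 2520.

2520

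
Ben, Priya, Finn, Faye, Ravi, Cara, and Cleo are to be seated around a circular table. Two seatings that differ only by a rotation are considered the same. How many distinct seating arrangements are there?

Seat Ben anywhere (absorbing the rotational symmetry), then permute the other 6: (6)! = 720.

720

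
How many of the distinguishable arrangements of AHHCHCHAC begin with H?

Fix H in the first position and arrange the remaining 8 letters.
Those 8 letters have A appearing twice, C appearing 3 times, and H appearing 3 times, giving (8)!/(3!·3!·2!) = 560.

560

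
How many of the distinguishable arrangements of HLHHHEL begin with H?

Fix H in the first position and arrange the remaining 6 letters.
Those 6 letters have H appearing 3 times and L appearing twice, giving (6)!/(3!·2!) = 60.

60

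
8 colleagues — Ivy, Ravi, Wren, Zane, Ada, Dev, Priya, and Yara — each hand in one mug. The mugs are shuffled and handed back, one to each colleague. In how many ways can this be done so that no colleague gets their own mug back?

14833

This is the derangement count D_8: permutations of 8 items with no fixed point.
By inclusion–exclusion this is Σ_{j=0}^{8} (−1)^j C(8,j)·(8−j)!.
Computing: 40320 − 40320 + 20160 − 6720 + 1680 − 336 + 56 − 8 + 1 = 14833.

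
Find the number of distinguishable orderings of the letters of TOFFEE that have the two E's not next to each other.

Total arrangements of TOFFEE: 6!/(2!·2!) = 180.
If the two E's are adjacent, glue them into one block, leaving 5 items to arrange: (5)!/(2!) = 60 ways.
Subtracting, 180 − 60 = 120 arrangements keep the E's apart.

120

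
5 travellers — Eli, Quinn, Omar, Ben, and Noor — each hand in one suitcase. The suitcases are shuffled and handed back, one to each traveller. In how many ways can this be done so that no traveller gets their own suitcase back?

44

Count assignments avoiding every fixed point. For any j of the 5 travellers fixed to their own suitcase, the other 5−j can be arranged in (5−j)! ways.
By inclusion–exclusion this is Σ_{j=0}^{5} (−1)^j C(5,j)·(5−j)!.
Computing: 120 − 120 + 60 − 20 + 5 − 1 = 44.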